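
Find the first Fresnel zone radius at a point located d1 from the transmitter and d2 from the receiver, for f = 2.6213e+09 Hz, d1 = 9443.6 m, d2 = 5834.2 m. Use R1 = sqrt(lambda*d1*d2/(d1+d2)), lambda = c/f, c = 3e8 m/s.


lambda = c / f = 3.0000e+08 / 2.6213e+09 = 0.1144470 m
R1 = sqrt(0.1144470 * 9443.6 * 5834.2 / (9443.6 + 5834.2)) = 20.32 m

20.32 m


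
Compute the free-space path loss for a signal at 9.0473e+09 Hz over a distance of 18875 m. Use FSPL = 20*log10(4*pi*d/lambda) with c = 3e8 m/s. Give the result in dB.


lambda = c / f = 3.0000e+08 / 9.0473e+09 = 0.03315906 m
FSPL = 20 * log10(4*pi*18875/0.03315906) = 137.1 dB

137.1 dB


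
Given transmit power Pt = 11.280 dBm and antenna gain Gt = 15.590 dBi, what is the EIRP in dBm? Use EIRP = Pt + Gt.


EIRP = Pt + Gt = 11.280 + 15.590 = 26.87 dBm

26.87 dBm


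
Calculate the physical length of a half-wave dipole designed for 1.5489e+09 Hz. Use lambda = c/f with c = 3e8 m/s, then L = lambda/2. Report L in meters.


lambda = c / f = 3.0000e+08 / 1.5489e+09 = 0.1936858 m
L = lambda / 2 = 0.1936858 / 2 = 0.09684 m

0.09684 m


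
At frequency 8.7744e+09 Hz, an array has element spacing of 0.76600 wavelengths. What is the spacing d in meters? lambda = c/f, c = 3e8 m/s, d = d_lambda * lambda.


lambda = c / f = 3.0000e+08 / 8.7744e+09 = 0.03419037 m
d = 0.76600 * 0.03419037 = 0.02619 m

0.02619 m


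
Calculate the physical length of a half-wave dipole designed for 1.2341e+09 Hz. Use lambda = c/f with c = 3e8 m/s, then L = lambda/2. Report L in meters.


lambda = c / f = 3.0000e+08 / 1.2341e+09 = 0.2430921 m
L = lambda / 2 = 0.2430921 / 2 = 0.1215 m

0.1215 m


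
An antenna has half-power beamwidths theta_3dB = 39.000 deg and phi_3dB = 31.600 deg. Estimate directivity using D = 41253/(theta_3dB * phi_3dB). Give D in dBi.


D_linear = 41253 / (39.000 * 31.600) = 33.47371
D_dBi = 10 * log10(33.47371) = 15.25 dBi

15.25 dBi


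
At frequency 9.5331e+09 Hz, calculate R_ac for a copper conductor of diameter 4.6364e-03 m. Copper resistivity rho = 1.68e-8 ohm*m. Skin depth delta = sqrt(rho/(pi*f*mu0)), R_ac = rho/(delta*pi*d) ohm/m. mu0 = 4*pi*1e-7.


delta = sqrt(1.68e-8 / (pi * 9.5331e+09 * 4*pi*1e-7)) = 6.681250e-07 m
R_ac = 1.68e-8 / (6.681250e-07 * pi * 4.6364e-03) = 1.726 ohm/m

1.726 ohm/m


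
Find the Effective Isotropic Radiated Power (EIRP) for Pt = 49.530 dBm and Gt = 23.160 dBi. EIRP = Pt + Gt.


EIRP = Pt + Gt = 49.530 + 23.160 = 72.69 dBm

72.69 dBm


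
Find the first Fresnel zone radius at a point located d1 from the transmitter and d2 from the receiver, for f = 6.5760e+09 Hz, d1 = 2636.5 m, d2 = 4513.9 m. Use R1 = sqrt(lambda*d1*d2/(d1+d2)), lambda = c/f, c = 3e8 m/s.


lambda = c / f = 3.0000e+08 / 6.5760e+09 = 0.04562044 m
R1 = sqrt(0.04562044 * 2636.5 * 4513.9 / (2636.5 + 4513.9)) = 8.714 m

8.714 m


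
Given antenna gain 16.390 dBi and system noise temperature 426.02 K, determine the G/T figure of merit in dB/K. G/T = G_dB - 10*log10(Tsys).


G/T = 16.390 - 10*log10(426.02) = 16.390 - 26.29430 = -9.904 dB/K

-9.904 dB/K


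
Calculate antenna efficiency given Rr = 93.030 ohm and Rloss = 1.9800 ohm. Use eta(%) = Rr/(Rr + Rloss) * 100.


eta = 93.030 / (93.030 + 1.9800) * 100 = 97.92%

97.92%


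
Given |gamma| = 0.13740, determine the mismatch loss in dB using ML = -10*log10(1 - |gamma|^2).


ML = -10 * log10(1 - 0.13740^2) = -10 * log10(0.98112124) = 0.08277 dB

0.08277 dB


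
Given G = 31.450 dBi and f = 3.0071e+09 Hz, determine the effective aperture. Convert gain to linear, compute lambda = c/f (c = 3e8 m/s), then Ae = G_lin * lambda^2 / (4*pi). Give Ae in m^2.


lambda = c / f = 3.0000e+08 / 3.0071e+09 = 0.09976389 m
G_linear = 10^(31.450/10) = 1396.368
Ae = G_linear * lambda^2 / (4*pi) = 1396.368 * 0.09976389^2 / (4*pi) = 1.106 m^2

1.106 m^2


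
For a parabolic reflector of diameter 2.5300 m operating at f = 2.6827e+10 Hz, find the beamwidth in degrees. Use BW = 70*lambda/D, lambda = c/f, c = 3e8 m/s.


lambda = c / f = 3.0000e+08 / 2.6827e+10 = 0.01118276 m
BW = 70 * 0.01118276 / 2.5300 = 0.3094 deg

0.3094 deg


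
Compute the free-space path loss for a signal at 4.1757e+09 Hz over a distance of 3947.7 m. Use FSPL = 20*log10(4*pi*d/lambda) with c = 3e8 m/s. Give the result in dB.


lambda = c / f = 3.0000e+08 / 4.1757e+09 = 0.07184424 m
FSPL = 20 * log10(4*pi*3947.7/0.07184424) = 116.8 dB

116.8 dB


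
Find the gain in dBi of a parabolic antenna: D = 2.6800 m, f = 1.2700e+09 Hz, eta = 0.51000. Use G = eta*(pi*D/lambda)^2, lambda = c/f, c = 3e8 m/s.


lambda = c / f = 3.0000e+08 / 1.2700e+09 = 0.2362205 m
G_linear = 0.51000 * (pi * 2.6800 / 0.2362205)^2 = 647.8946
G_dBi = 10 * log10(647.8946) = 28.12 dBi

28.12 dBi


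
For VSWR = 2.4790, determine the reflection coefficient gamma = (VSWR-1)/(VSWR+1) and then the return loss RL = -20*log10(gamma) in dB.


gamma = (2.4790 - 1) / (2.4790 + 1) = 0.4251222
RL = -20 * log10(0.4251222) = 7.430 dB

7.430 dB


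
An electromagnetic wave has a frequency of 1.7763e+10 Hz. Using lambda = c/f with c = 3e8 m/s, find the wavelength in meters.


lambda = c / f = 3.0000e+08 / 1.7763e+10 = 0.01689 m

0.01689 m


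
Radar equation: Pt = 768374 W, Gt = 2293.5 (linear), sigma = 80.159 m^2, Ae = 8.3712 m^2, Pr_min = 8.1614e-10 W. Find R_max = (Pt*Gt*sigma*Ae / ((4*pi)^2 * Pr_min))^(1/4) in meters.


R^4 = 768374*2293.5*80.159*8.3712 / ((4*pi)^2 * 8.1614e-10) = 9.175443e+18
R_max = 9.175443e+18^0.25 = 55037 m

55037 m


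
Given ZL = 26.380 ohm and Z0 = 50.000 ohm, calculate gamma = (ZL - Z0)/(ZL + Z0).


gamma = (26.380 - 50.000) / (26.380 + 50.000) = -0.3092

-0.3092


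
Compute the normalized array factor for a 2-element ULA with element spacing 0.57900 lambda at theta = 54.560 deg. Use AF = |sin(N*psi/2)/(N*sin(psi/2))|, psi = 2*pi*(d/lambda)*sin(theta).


psi = 2*pi*0.57900*sin(54.560 deg) = 2.963934 rad
AF = |sin(2*2.963934/2) / (2*sin(2.963934/2))| = 0.08871

0.08871


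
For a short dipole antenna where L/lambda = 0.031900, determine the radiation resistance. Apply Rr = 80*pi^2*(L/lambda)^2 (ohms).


Rr = 80 * pi^2 * (0.031900)^2 = 80 * 9.869604 * 1.017610e-03 = 0.8035 ohm

0.8035 ohm


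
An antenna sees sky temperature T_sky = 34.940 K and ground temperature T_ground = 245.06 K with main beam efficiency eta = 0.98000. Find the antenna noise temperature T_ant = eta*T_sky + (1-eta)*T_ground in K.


T_ant = 0.98000 * 34.940 + (1 - 0.98000) * 245.06 = 39.14 K

39.14 K


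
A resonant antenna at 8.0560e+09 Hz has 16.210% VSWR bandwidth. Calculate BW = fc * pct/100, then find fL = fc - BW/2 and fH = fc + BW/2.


BW = 8.0560e+09 * 16.210/100 = 1.305878e+09 Hz
fL = 8.0560e+09 - 1.305878e+09/2 = 7.403e+09 Hz
fH = 8.0560e+09 + 1.305878e+09/2 = 8.709e+09 Hz

BW=1.306e+09 Hz, fL=7.403e+09 Hz, fH=8.709e+09 Hz


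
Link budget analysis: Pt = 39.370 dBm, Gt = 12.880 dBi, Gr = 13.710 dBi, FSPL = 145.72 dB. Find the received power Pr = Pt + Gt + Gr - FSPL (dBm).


Pr = 39.370 + 12.880 + 13.710 - 145.72 = -79.76 dBm

-79.76 dBm


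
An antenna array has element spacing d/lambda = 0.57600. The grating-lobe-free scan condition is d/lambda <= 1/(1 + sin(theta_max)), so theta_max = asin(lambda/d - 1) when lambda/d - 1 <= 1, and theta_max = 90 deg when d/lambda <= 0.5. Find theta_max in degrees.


lambda/d - 1 = 1/0.57600 - 1 = 0.7361111
theta_max = asin(0.7361111) = 47.40 deg

47.40 deg


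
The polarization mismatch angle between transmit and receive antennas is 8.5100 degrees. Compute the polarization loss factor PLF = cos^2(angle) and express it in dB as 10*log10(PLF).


PLF_linear = cos^2(8.5100 deg) = 0.9781013
PLF_dB = 10 * log10(0.9781013) = -0.09616 dB

-0.09616 dB


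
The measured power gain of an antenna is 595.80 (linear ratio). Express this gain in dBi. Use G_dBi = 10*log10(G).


G_dBi = 10 * log10(595.80) = 27.75 dBi

27.75 dBi


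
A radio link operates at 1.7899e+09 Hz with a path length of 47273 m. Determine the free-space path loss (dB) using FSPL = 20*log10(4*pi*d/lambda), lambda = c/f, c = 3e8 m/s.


lambda = c / f = 3.0000e+08 / 1.7899e+09 = 0.1676071 m
FSPL = 20 * log10(4*pi*47273/0.1676071) = 131.0 dB

131.0 dB


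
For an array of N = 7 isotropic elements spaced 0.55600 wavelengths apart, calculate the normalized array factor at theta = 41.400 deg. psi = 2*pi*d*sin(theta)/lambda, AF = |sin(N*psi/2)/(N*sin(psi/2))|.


psi = 2*pi*0.55600*sin(41.400 deg) = 2.310261 rad
AF = |sin(7*2.310261/2) / (7*sin(2.310261/2))| = 0.1520

0.1520


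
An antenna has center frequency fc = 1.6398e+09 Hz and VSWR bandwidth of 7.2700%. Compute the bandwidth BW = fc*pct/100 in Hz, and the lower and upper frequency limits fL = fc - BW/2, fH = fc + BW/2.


BW = 1.6398e+09 * 7.2700/100 = 1.192135e+08 Hz
fL = 1.6398e+09 - 1.192135e+08/2 = 1.580e+09 Hz
fH = 1.6398e+09 + 1.192135e+08/2 = 1.699e+09 Hz

BW=1.192e+08 Hz, fL=1.580e+09 Hz, fH=1.699e+09 Hz


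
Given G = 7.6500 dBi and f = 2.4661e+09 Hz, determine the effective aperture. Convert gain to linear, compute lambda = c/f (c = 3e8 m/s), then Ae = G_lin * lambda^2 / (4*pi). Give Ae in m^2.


lambda = c / f = 3.0000e+08 / 2.4661e+09 = 0.1216496 m
G_linear = 10^(7.6500/10) = 5.821032
Ae = G_linear * lambda^2 / (4*pi) = 5.821032 * 0.1216496^2 / (4*pi) = 6.855e-03 m^2

6.855e-03 m^2


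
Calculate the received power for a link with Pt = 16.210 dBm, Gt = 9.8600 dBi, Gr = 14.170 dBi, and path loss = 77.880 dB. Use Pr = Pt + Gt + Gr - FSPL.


Pr = 16.210 + 9.8600 + 14.170 - 77.880 = -37.64 dBm

-37.64 dBm


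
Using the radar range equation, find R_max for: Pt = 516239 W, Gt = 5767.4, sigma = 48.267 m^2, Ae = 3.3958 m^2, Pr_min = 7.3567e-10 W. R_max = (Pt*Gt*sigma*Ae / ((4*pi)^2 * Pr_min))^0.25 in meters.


R^4 = 516239*5767.4*48.267*3.3958 / ((4*pi)^2 * 7.3567e-10) = 4.200689e+18
R_max = 4.200689e+18^0.25 = 45272 m

45272 m


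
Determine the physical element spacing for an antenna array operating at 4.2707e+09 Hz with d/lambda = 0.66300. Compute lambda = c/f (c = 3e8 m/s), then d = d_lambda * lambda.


lambda = c / f = 3.0000e+08 / 4.2707e+09 = 0.07024610 m
d = 0.66300 * 0.07024610 = 0.04657 m

0.04657 m


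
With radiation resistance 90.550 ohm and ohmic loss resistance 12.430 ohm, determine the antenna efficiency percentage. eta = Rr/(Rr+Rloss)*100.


eta = 90.550 / (90.550 + 12.430) * 100 = 87.93%

87.93%


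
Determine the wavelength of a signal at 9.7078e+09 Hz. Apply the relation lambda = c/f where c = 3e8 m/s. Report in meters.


lambda = c / f = 3.0000e+08 / 9.7078e+09 = 0.03090 m

0.03090 m


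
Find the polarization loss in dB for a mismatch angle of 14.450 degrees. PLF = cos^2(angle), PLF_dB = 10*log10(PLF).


PLF_linear = cos^2(14.450 deg) = 0.9377323
PLF_dB = 10 * log10(0.9377323) = -0.2792 dB

-0.2792 dB


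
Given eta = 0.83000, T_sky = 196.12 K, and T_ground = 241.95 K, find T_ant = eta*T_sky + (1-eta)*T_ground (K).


T_ant = 0.83000 * 196.12 + (1 - 0.83000) * 241.95 = 203.9 K

203.9 K


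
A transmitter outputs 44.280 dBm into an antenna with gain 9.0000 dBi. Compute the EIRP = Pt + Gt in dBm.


EIRP = Pt + Gt = 44.280 + 9.0000 = 53.28 dBm

53.28 dBm


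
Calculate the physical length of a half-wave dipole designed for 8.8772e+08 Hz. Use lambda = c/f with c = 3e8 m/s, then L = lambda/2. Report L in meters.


lambda = c / f = 3.0000e+08 / 8.8772e+08 = 0.3379444 m
L = lambda / 2 = 0.3379444 / 2 = 0.1690 m

0.1690 m


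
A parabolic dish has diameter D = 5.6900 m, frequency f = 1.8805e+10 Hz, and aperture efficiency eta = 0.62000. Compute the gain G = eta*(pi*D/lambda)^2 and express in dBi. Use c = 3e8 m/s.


lambda = c / f = 3.0000e+08 / 1.8805e+10 = 0.01595320 m
G_linear = 0.62000 * (pi * 5.6900 / 0.01595320)^2 = 778431.4
G_dBi = 10 * log10(778431.4) = 58.91 dBi

58.91 dBi


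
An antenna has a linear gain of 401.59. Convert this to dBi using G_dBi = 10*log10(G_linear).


G_dBi = 10 * log10(401.59) = 26.04 dBi

26.04 dBi


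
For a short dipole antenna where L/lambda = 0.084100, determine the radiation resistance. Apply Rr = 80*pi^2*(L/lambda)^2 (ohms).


Rr = 80 * pi^2 * (0.084100)^2 = 80 * 9.869604 * 7.072810e-03 = 5.584 ohm

5.584 ohm


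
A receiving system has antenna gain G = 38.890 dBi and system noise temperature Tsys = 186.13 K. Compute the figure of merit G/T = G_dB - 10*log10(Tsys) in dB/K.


G/T = 38.890 - 10*log10(186.13) = 38.890 - 22.69816 = 16.19 dB/K

16.19 dB/K


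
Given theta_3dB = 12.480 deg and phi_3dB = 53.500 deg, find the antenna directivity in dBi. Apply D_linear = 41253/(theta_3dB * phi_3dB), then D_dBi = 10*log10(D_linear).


D_linear = 41253 / (12.480 * 53.500) = 61.78559
D_dBi = 10 * log10(61.78559) = 17.91 dBi

17.91 dBi


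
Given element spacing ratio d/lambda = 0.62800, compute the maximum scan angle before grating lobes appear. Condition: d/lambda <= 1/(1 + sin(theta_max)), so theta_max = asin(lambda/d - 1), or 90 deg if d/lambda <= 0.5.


lambda/d - 1 = 1/0.62800 - 1 = 0.5923567
theta_max = asin(0.5923567) = 36.32 deg

36.32 deg


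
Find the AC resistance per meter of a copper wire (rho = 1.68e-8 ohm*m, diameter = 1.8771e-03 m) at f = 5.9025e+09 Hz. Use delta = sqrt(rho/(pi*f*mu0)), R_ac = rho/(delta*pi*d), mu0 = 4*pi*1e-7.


delta = sqrt(1.68e-8 / (pi * 5.9025e+09 * 4*pi*1e-7)) = 8.490960e-07 m
R_ac = 1.68e-8 / (8.490960e-07 * pi * 1.8771e-03) = 3.355 ohm/m

3.355 ohm/m


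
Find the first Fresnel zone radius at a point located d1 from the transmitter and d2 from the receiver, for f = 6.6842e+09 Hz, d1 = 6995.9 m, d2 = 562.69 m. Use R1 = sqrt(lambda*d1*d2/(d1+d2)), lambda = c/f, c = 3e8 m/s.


lambda = c / f = 3.0000e+08 / 6.6842e+09 = 0.04488196 m
R1 = sqrt(0.04488196 * 6995.9 * 562.69 / (6995.9 + 562.69)) = 4.835 m

4.835 m


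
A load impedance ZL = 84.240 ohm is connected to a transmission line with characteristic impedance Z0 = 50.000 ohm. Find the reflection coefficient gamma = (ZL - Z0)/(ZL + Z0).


gamma = (84.240 - 50.000) / (84.240 + 50.000) = 0.2551

0.2551


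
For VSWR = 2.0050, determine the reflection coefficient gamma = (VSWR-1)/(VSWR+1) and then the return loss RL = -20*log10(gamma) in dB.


gamma = (2.0050 - 1) / (2.0050 + 1) = 0.3344426
RL = -20 * log10(0.3344426) = 9.514 dB

9.514 dB


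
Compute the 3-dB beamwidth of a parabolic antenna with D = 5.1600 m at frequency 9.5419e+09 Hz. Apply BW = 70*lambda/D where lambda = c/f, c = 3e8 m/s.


lambda = c / f = 3.0000e+08 / 9.5419e+09 = 0.03144028 m
BW = 70 * 0.03144028 / 5.1600 = 0.4265 deg

0.4265 deg


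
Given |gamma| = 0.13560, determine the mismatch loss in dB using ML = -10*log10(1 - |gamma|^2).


ML = -10 * log10(1 - 0.13560^2) = -10 * log10(0.98161264) = 0.08060 dB

0.08060 dB


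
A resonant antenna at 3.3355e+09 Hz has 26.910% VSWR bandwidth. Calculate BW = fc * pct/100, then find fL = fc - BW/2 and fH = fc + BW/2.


BW = 3.3355e+09 * 26.910/100 = 8.975830e+08 Hz
fL = 3.3355e+09 - 8.975830e+08/2 = 2.887e+09 Hz
fH = 3.3355e+09 + 8.975830e+08/2 = 3.784e+09 Hz

BW=8.976e+08 Hz, fL=2.887e+09 Hz, fH=3.784e+09 Hz


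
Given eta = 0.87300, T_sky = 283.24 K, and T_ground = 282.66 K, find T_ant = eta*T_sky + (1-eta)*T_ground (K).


T_ant = 0.87300 * 283.24 + (1 - 0.87300) * 282.66 = 283.2 K

283.2 K


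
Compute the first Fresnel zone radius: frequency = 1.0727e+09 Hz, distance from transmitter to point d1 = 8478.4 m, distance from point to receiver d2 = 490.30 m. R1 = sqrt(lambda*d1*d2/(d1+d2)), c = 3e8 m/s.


lambda = c / f = 3.0000e+08 / 1.0727e+09 = 0.2796681 m
R1 = sqrt(0.2796681 * 8478.4 * 490.30 / (8478.4 + 490.30)) = 11.39 m

11.39 m


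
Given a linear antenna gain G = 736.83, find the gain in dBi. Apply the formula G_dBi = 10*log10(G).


G_dBi = 10 * log10(736.83) = 28.67 dBi

28.67 dBi


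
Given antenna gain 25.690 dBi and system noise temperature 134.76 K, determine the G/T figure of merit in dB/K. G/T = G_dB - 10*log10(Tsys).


G/T = 25.690 - 10*log10(134.76) = 25.690 - 21.29561 = 4.394 dB/K

4.394 dB/K


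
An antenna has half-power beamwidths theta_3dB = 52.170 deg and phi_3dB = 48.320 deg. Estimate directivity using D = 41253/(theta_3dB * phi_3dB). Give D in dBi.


D_linear = 41253 / (52.170 * 48.320) = 16.36469
D_dBi = 10 * log10(16.36469) = 12.14 dBi

12.14 dBi


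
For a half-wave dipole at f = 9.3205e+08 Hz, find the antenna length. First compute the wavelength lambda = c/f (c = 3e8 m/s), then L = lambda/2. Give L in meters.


lambda = c / f = 3.0000e+08 / 9.3205e+08 = 0.3218711 m
L = lambda / 2 = 0.3218711 / 2 = 0.1609 m

0.1609 m


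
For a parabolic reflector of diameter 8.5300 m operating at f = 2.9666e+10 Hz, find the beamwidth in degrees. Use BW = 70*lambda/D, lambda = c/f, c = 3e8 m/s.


lambda = c / f = 3.0000e+08 / 2.9666e+10 = 0.01011259 m
BW = 70 * 0.01011259 / 8.5300 = 0.08299 deg

0.08299 deg


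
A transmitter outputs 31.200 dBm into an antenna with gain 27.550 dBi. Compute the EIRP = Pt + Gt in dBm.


EIRP = Pt + Gt = 31.200 + 27.550 = 58.75 dBm

58.75 dBm


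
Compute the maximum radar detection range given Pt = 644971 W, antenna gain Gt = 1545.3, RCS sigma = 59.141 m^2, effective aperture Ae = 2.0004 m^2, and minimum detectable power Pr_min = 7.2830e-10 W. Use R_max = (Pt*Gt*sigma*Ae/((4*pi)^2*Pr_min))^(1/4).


R^4 = 644971*1545.3*59.141*2.0004 / ((4*pi)^2 * 7.2830e-10) = 1.025247e+18
R_max = 1.025247e+18^0.25 = 31821 m

31821 m


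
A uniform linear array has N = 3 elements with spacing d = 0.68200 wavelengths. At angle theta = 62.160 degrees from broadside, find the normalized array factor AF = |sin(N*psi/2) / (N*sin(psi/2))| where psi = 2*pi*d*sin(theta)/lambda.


psi = 2*pi*0.68200*sin(62.160 deg) = 3.789150 rad
AF = |sin(3*3.789150/2) / (3*sin(3.789150/2))| = 0.1984

0.1984


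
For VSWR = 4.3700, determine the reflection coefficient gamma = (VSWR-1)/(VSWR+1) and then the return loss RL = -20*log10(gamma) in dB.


gamma = (4.3700 - 1) / (4.3700 + 1) = 0.6275605
RL = -20 * log10(0.6275605) = 4.047 dB

4.047 dB


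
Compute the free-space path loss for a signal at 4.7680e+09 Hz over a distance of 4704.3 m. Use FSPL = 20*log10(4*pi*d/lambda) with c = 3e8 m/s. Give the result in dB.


lambda = c / f = 3.0000e+08 / 4.7680e+09 = 0.06291946 m
FSPL = 20 * log10(4*pi*4704.3/0.06291946) = 119.5 dB

119.5 dB


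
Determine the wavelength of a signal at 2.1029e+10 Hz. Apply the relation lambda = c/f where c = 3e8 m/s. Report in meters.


lambda = c / f = 3.0000e+08 / 2.1029e+10 = 0.01427 m

0.01427 m


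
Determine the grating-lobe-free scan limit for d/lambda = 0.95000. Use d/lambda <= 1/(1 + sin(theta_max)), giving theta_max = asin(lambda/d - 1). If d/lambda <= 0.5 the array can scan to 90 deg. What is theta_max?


lambda/d - 1 = 1/0.95000 - 1 = 0.05263158
theta_max = asin(0.05263158) = 3.017 deg

3.017 deg


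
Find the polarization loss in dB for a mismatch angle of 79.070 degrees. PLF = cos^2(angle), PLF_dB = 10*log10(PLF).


PLF_linear = cos^2(79.070 deg) = 0.03595179
PLF_dB = 10 * log10(0.03595179) = -14.44 dB

-14.44 dB


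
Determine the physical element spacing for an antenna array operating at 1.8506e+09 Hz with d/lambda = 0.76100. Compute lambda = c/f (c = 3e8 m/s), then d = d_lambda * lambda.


lambda = c / f = 3.0000e+08 / 1.8506e+09 = 0.1621096 m
d = 0.76100 * 0.1621096 = 0.1234 m

0.1234 m


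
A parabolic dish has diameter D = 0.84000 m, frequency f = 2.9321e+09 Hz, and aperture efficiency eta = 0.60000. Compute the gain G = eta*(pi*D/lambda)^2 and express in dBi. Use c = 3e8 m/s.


lambda = c / f = 3.0000e+08 / 2.9321e+09 = 0.1023157 m
G_linear = 0.60000 * (pi * 0.84000 / 0.1023157)^2 = 399.1398
G_dBi = 10 * log10(399.1398) = 26.01 dBi

26.01 dBi


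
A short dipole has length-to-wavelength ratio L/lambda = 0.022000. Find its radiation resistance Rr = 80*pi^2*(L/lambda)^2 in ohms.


Rr = 80 * pi^2 * (0.022000)^2 = 80 * 9.869604 * 4.840000e-04 = 0.3822 ohm

0.3822 ohm


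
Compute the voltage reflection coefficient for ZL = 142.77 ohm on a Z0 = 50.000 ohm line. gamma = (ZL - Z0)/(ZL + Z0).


gamma = (142.77 - 50.000) / (142.77 + 50.000) = 0.4812

0.4812


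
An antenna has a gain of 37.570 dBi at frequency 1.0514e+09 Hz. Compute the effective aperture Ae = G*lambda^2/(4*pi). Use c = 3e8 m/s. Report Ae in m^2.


lambda = c / f = 3.0000e+08 / 1.0514e+09 = 0.2853338 m
G_linear = 10^(37.570/10) = 5714.786
Ae = G_linear * lambda^2 / (4*pi) = 5714.786 * 0.2853338^2 / (4*pi) = 37.03 m^2

37.03 m^2


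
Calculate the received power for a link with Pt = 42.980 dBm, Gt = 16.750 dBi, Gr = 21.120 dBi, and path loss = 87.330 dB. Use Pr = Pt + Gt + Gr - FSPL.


Pr = 42.980 + 16.750 + 21.120 - 87.330 = -6.48 dBm

-6.48 dBm


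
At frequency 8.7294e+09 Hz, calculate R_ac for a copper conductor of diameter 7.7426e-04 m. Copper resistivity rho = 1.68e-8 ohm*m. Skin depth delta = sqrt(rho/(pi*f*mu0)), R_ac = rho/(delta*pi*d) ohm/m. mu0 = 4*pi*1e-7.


delta = sqrt(1.68e-8 / (pi * 8.7294e+09 * 4*pi*1e-7)) = 6.982044e-07 m
R_ac = 1.68e-8 / (6.982044e-07 * pi * 7.7426e-04) = 9.892 ohm/m

9.892 ohm/m


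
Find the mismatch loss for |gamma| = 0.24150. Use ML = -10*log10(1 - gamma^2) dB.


ML = -10 * log10(1 - 0.24150^2) = -10 * log10(0.94167775) = 0.2610 dB

0.2610 dB


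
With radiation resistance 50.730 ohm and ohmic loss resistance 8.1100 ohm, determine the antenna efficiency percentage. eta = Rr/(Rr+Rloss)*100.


eta = 50.730 / (50.730 + 8.1100) * 100 = 86.22%

86.22%


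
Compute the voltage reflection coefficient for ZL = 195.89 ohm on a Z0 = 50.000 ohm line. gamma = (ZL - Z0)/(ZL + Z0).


gamma = (195.89 - 50.000) / (195.89 + 50.000) = 0.5933

0.5933


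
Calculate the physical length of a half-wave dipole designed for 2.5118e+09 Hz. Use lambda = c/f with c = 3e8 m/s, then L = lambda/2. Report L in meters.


lambda = c / f = 3.0000e+08 / 2.5118e+09 = 0.1194363 m
L = lambda / 2 = 0.1194363 / 2 = 0.05972 m

0.05972 m


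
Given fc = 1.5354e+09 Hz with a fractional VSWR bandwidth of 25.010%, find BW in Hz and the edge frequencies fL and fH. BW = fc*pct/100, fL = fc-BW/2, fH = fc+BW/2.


BW = 1.5354e+09 * 25.010/100 = 3.840035e+08 Hz
fL = 1.5354e+09 - 3.840035e+08/2 = 1.343e+09 Hz
fH = 1.5354e+09 + 3.840035e+08/2 = 1.727e+09 Hz

BW=3.840e+08 Hz, fL=1.343e+09 Hz, fH=1.727e+09 Hz


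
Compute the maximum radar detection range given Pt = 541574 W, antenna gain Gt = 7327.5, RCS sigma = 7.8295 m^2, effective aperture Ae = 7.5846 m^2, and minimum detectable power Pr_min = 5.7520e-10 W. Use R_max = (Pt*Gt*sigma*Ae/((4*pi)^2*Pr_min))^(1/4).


R^4 = 541574*7327.5*7.8295*7.5846 / ((4*pi)^2 * 5.7520e-10) = 2.594429e+18
R_max = 2.594429e+18^0.25 = 40134 m

40134 m


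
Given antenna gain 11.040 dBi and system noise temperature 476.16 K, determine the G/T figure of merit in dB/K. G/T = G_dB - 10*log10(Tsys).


G/T = 11.040 - 10*log10(476.16) = 11.040 - 26.77753 = -15.74 dB/K

-15.74 dB/K


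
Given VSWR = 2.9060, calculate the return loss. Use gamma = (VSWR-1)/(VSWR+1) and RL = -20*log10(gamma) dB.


gamma = (2.9060 - 1) / (2.9060 + 1) = 0.4879672
RL = -20 * log10(0.4879672) = 6.232 dB

6.232 dB


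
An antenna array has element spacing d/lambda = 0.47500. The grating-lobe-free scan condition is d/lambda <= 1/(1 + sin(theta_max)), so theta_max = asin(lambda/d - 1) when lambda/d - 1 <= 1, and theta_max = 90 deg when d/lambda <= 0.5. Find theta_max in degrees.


lambda/d - 1 = 1/0.47500 - 1 = 1.105263 >= 1
d/lambda <= 0.5, so the array can scan to endfire without grating lobes: theta_max = 90 deg

90 deg


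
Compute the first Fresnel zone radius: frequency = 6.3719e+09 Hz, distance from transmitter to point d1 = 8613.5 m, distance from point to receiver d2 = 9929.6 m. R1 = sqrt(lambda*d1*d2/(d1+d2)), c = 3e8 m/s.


lambda = c / f = 3.0000e+08 / 6.3719e+09 = 0.04708172 m
R1 = sqrt(0.04708172 * 8613.5 * 9929.6 / (8613.5 + 9929.6)) = 14.74 m

14.74 m


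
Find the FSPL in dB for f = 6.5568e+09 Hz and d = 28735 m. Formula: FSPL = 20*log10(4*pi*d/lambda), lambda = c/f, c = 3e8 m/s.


lambda = c / f = 3.0000e+08 / 6.5568e+09 = 0.04575403 m
FSPL = 20 * log10(4*pi*28735/0.04575403) = 137.9 dB

137.9 dB


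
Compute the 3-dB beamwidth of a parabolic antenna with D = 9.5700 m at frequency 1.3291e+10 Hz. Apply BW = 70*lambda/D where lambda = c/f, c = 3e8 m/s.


lambda = c / f = 3.0000e+08 / 1.3291e+10 = 0.02257167 m
BW = 70 * 0.02257167 / 9.5700 = 0.1651 deg

0.1651 deg


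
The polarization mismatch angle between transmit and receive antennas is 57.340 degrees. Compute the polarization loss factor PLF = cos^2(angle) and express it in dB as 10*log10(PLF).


PLF_linear = cos^2(57.340 deg) = 0.2912250
PLF_dB = 10 * log10(0.2912250) = -5.358 dB

-5.358 dB


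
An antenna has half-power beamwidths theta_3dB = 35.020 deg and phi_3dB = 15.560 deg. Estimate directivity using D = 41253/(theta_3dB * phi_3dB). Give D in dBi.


D_linear = 41253 / (35.020 * 15.560) = 75.70591
D_dBi = 10 * log10(75.70591) = 18.79 dBi

18.79 dBi


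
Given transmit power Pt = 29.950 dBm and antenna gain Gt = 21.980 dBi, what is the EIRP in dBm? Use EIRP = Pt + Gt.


EIRP = Pt + Gt = 29.950 + 21.980 = 51.93 dBm

51.93 dBm


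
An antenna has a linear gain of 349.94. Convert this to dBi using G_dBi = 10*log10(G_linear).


G_dBi = 10 * log10(349.94) = 25.44 dBi

25.44 dBi


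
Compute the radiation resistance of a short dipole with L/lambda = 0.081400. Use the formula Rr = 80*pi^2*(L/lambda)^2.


Rr = 80 * pi^2 * (0.081400)^2 = 80 * 9.869604 * 6.625960e-03 = 5.232 ohm

5.232 ohm


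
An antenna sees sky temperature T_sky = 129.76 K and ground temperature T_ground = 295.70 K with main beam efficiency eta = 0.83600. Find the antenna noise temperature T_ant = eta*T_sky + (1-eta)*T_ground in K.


T_ant = 0.83600 * 129.76 + (1 - 0.83600) * 295.70 = 157.0 K

157.0 K


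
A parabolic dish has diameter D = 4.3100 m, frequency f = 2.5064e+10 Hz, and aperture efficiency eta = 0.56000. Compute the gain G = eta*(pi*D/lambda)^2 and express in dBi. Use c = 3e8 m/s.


lambda = c / f = 3.0000e+08 / 2.5064e+10 = 0.01196936 m
G_linear = 0.56000 * (pi * 4.3100 / 0.01196936)^2 = 716639.0
G_dBi = 10 * log10(716639.0) = 58.55 dBi

58.55 dBi


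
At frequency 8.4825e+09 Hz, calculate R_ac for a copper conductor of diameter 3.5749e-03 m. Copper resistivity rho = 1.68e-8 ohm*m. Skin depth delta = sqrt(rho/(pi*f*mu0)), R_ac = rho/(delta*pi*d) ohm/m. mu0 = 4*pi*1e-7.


delta = sqrt(1.68e-8 / (pi * 8.4825e+09 * 4*pi*1e-7)) = 7.082928e-07 m
R_ac = 1.68e-8 / (7.082928e-07 * pi * 3.5749e-03) = 2.112 ohm/m

2.112 ohm/m


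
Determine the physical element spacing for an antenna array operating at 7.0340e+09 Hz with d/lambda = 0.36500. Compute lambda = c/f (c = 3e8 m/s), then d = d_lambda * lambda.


lambda = c / f = 3.0000e+08 / 7.0340e+09 = 0.04264999 m
d = 0.36500 * 0.04264999 = 0.01557 m

0.01557 m


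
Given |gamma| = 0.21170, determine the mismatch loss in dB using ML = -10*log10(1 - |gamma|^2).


ML = -10 * log10(1 - 0.21170^2) = -10 * log10(0.95518311) = 0.1991 dB

0.1991 dB


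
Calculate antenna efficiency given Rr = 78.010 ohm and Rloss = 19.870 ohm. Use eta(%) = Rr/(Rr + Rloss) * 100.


eta = 78.010 / (78.010 + 19.870) * 100 = 79.70%

79.70%


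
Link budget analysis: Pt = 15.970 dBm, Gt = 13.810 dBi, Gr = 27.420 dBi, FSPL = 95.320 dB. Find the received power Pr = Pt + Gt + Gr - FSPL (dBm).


Pr = 15.970 + 13.810 + 27.420 - 95.320 = -38.12 dBm

-38.12 dBm


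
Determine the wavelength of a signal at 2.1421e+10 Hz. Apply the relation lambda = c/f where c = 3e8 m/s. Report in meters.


lambda = c / f = 3.0000e+08 / 2.1421e+10 = 0.01400 m

0.01400 m


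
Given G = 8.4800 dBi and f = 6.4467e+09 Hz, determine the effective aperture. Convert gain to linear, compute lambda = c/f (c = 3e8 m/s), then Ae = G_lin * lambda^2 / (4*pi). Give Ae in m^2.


lambda = c / f = 3.0000e+08 / 6.4467e+09 = 0.04653544 m
G_linear = 10^(8.4800/10) = 7.046931
Ae = G_linear * lambda^2 / (4*pi) = 7.046931 * 0.04653544^2 / (4*pi) = 1.214e-03 m^2

1.214e-03 m^2


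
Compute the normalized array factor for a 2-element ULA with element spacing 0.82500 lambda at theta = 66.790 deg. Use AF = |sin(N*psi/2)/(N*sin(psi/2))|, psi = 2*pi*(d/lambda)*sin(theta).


psi = 2*pi*0.82500*sin(66.790 deg) = 4.764099 rad
AF = |sin(2*4.764099/2) / (2*sin(4.764099/2))| = 0.7252

0.7252


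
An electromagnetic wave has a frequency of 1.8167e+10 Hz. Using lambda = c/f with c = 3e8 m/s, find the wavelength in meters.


lambda = c / f = 3.0000e+08 / 1.8167e+10 = 0.01651 m

0.01651 m


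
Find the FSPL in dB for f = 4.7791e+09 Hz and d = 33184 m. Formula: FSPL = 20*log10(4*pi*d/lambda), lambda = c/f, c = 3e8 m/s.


lambda = c / f = 3.0000e+08 / 4.7791e+09 = 0.06277333 m
FSPL = 20 * log10(4*pi*33184/0.06277333) = 136.4 dB

136.4 dB


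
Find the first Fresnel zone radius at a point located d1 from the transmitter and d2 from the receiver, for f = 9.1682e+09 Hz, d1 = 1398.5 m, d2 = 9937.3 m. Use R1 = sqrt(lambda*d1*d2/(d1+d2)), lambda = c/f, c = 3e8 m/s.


lambda = c / f = 3.0000e+08 / 9.1682e+09 = 0.03272180 m
R1 = sqrt(0.03272180 * 1398.5 * 9937.3 / (1398.5 + 9937.3)) = 6.334 m

6.334 m


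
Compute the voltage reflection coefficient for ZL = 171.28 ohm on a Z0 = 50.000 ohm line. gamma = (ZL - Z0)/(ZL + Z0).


gamma = (171.28 - 50.000) / (171.28 + 50.000) = 0.5481

0.5481


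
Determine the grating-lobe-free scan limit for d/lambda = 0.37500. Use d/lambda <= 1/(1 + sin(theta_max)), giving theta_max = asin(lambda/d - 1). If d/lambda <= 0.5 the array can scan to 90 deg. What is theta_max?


lambda/d - 1 = 1/0.37500 - 1 = 1.666667 >= 1
d/lambda <= 0.5, so the array can scan to endfire without grating lobes: theta_max = 90 deg

90 deg


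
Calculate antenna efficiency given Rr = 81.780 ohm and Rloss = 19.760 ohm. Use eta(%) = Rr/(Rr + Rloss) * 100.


eta = 81.780 / (81.780 + 19.760) * 100 = 80.54%

80.54%


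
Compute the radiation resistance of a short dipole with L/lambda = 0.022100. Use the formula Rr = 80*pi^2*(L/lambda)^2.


Rr = 80 * pi^2 * (0.022100)^2 = 80 * 9.869604 * 4.884100e-04 = 0.3856 ohm

0.3856 ohm


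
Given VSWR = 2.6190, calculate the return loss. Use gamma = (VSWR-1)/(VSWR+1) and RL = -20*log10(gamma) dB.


gamma = (2.6190 - 1) / (2.6190 + 1) = 0.4473611
RL = -20 * log10(0.4473611) = 6.987 dB

6.987 dB


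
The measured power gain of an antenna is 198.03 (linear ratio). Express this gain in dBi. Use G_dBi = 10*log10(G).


G_dBi = 10 * log10(198.03) = 22.97 dBi

22.97 dBi


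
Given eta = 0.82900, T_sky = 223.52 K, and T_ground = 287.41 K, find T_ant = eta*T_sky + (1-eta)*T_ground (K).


T_ant = 0.82900 * 223.52 + (1 - 0.82900) * 287.41 = 234.4 K

234.4 K


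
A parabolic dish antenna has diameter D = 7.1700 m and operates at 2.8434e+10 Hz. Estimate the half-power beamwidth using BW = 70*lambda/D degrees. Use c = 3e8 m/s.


lambda = c / f = 3.0000e+08 / 2.8434e+10 = 0.01055075 m
BW = 70 * 0.01055075 / 7.1700 = 0.1030 deg

0.1030 deg


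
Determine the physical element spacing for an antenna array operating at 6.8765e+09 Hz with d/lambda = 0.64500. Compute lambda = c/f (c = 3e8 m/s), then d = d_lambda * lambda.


lambda = c / f = 3.0000e+08 / 6.8765e+09 = 0.04362685 m
d = 0.64500 * 0.04362685 = 0.02814 m

0.02814 m


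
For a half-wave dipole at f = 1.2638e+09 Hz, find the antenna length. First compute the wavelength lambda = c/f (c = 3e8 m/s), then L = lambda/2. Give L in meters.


lambda = c / f = 3.0000e+08 / 1.2638e+09 = 0.2373793 m
L = lambda / 2 = 0.2373793 / 2 = 0.1187 m

0.1187 m


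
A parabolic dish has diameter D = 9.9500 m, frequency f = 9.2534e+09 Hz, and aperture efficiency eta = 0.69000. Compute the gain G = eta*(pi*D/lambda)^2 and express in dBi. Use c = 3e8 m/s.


lambda = c / f = 3.0000e+08 / 9.2534e+09 = 0.03242052 m
G_linear = 0.69000 * (pi * 9.9500 / 0.03242052)^2 = 641438.5
G_dBi = 10 * log10(641438.5) = 58.07 dBi

58.07 dBi


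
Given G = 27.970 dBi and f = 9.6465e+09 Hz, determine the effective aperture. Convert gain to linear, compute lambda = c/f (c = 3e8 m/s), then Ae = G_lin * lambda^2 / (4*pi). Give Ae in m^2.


lambda = c / f = 3.0000e+08 / 9.6465e+09 = 0.03109936 m
G_linear = 10^(27.970/10) = 626.6139
Ae = G_linear * lambda^2 / (4*pi) = 626.6139 * 0.03109936^2 / (4*pi) = 0.04823 m^2

0.04823 m^2


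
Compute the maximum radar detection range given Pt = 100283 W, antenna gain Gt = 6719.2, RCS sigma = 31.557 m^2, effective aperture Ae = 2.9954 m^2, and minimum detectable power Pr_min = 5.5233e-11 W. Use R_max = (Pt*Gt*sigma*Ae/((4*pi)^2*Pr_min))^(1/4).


R^4 = 100283*6719.2*31.557*2.9954 / ((4*pi)^2 * 5.5233e-11) = 7.302592e+18
R_max = 7.302592e+18^0.25 = 51984 m

51984 m


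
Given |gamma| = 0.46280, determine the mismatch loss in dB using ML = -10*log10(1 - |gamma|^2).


ML = -10 * log10(1 - 0.46280^2) = -10 * log10(0.78581616) = 1.047 dB

1.047 dB


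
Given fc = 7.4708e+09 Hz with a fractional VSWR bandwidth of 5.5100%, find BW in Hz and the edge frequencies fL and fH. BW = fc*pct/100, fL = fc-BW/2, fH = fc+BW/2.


BW = 7.4708e+09 * 5.5100/100 = 4.116411e+08 Hz
fL = 7.4708e+09 - 4.116411e+08/2 = 7.265e+09 Hz
fH = 7.4708e+09 + 4.116411e+08/2 = 7.677e+09 Hz

BW=4.116e+08 Hz, fL=7.265e+09 Hz, fH=7.677e+09 Hz


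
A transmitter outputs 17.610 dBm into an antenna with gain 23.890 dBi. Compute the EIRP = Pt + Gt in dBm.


EIRP = Pt + Gt = 17.610 + 23.890 = 41.50 dBm

41.50 dBm


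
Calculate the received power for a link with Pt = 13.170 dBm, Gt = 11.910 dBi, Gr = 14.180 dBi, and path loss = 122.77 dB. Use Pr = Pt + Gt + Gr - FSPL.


Pr = 13.170 + 11.910 + 14.180 - 122.77 = -83.51 dBm

-83.51 dBm


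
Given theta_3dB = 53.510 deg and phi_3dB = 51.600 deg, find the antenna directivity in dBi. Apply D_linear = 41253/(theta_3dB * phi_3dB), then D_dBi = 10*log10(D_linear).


D_linear = 41253 / (53.510 * 51.600) = 14.94070
D_dBi = 10 * log10(14.94070) = 11.74 dBi

11.74 dBi


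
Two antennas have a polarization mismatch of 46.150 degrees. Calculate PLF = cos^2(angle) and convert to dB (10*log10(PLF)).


PLF_linear = cos^2(46.150 deg) = 0.4799341
PLF_dB = 10 * log10(0.4799341) = -3.188 dB

-3.188 dB


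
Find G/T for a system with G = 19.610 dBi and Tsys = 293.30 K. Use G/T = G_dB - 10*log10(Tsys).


G/T = 19.610 - 10*log10(293.30) = 19.610 - 24.67312 = -5.063 dB/K

-5.063 dB/K


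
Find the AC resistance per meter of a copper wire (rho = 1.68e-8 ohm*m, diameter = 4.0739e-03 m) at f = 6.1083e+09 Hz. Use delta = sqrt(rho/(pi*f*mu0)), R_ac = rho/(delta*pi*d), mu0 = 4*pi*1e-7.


delta = sqrt(1.68e-8 / (pi * 6.1083e+09 * 4*pi*1e-7)) = 8.346696e-07 m
R_ac = 1.68e-8 / (8.346696e-07 * pi * 4.0739e-03) = 1.573 ohm/m

1.573 ohm/m


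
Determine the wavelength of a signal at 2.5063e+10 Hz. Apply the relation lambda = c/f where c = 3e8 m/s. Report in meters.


lambda = c / f = 3.0000e+08 / 2.5063e+10 = 0.01197 m

0.01197 m


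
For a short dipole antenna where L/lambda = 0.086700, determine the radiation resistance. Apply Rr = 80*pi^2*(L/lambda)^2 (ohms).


Rr = 80 * pi^2 * (0.086700)^2 = 80 * 9.869604 * 7.516890e-03 = 5.935 ohm

5.935 ohm


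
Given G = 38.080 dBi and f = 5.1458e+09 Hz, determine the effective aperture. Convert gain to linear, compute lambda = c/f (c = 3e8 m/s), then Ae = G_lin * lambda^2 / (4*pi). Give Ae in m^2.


lambda = c / f = 3.0000e+08 / 5.1458e+09 = 0.05829997 m
G_linear = 10^(38.080/10) = 6426.877
Ae = G_linear * lambda^2 / (4*pi) = 6426.877 * 0.05829997^2 / (4*pi) = 1.738 m^2

1.738 m^2


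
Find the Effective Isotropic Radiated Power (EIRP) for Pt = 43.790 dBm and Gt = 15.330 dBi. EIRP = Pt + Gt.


EIRP = Pt + Gt = 43.790 + 15.330 = 59.12 dBm

59.12 dBm


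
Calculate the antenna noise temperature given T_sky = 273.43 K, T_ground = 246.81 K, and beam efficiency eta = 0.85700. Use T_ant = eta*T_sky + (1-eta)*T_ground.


T_ant = 0.85700 * 273.43 + (1 - 0.85700) * 246.81 = 269.6 K

269.6 K


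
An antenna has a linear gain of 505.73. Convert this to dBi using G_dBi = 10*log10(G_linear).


G_dBi = 10 * log10(505.73) = 27.04 dBi

27.04 dBi


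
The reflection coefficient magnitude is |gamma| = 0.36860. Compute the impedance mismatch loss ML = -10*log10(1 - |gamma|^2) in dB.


ML = -10 * log10(1 - 0.36860^2) = -10 * log10(0.86413404) = 0.6342 dB

0.6342 dB


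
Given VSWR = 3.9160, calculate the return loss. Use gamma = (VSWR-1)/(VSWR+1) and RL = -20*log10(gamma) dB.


gamma = (3.9160 - 1) / (3.9160 + 1) = 0.5931652
RL = -20 * log10(0.5931652) = 4.536 dB

4.536 dB


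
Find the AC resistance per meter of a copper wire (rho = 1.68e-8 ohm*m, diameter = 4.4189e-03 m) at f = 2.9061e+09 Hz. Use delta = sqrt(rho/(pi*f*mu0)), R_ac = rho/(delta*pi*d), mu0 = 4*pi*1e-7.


delta = sqrt(1.68e-8 / (pi * 2.9061e+09 * 4*pi*1e-7)) = 1.210095e-06 m
R_ac = 1.68e-8 / (1.210095e-06 * pi * 4.4189e-03) = 1.000 ohm/m

1.000 ohm/m


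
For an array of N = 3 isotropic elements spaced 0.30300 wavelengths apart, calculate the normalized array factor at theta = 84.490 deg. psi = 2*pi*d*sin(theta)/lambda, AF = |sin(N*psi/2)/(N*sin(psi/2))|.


psi = 2*pi*0.30300*sin(84.490 deg) = 1.895009 rad
AF = |sin(3*1.895009/2) / (3*sin(1.895009/2))| = 0.1210

0.1210


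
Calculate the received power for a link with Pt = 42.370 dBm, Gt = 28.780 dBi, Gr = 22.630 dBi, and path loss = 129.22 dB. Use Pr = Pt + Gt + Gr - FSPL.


Pr = 42.370 + 28.780 + 22.630 - 129.22 = -35.44 dBm

-35.44 dBm


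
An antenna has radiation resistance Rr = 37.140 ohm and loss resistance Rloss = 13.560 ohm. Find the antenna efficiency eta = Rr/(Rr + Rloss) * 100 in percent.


eta = 37.140 / (37.140 + 13.560) * 100 = 73.25%

73.25%


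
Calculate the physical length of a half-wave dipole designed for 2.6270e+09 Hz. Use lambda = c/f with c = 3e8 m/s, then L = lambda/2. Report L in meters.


lambda = c / f = 3.0000e+08 / 2.6270e+09 = 0.1141987 m
L = lambda / 2 = 0.1141987 / 2 = 0.05710 m

0.05710 m


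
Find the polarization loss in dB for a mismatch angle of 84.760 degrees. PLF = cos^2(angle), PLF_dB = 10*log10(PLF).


PLF_linear = cos^2(84.760 deg) = 8.340770e-03
PLF_dB = 10 * log10(8.340770e-03) = -20.79 dB

-20.79 dB


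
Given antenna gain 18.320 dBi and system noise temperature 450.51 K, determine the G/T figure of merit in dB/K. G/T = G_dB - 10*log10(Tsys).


G/T = 18.320 - 10*log10(450.51) = 18.320 - 26.53704 = -8.217 dB/K

-8.217 dB/K


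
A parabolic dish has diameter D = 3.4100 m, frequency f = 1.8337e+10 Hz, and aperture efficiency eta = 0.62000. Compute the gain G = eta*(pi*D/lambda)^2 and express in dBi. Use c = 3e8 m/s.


lambda = c / f = 3.0000e+08 / 1.8337e+10 = 0.01636036 m
G_linear = 0.62000 * (pi * 3.4100 / 0.01636036)^2 = 265836.4
G_dBi = 10 * log10(265836.4) = 54.25 dBi

54.25 dBi


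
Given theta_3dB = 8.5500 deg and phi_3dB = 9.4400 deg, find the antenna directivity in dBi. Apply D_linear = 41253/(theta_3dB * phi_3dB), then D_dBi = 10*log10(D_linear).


D_linear = 41253 / (8.5500 * 9.4400) = 511.1136
D_dBi = 10 * log10(511.1136) = 27.09 dBi

27.09 dBi


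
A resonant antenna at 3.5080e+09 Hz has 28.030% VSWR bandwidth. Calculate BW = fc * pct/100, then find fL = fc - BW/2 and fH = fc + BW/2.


BW = 3.5080e+09 * 28.030/100 = 9.832924e+08 Hz
fL = 3.5080e+09 - 9.832924e+08/2 = 3.016e+09 Hz
fH = 3.5080e+09 + 9.832924e+08/2 = 4.000e+09 Hz

BW=9.833e+08 Hz, fL=3.016e+09 Hz, fH=4.000e+09 Hz


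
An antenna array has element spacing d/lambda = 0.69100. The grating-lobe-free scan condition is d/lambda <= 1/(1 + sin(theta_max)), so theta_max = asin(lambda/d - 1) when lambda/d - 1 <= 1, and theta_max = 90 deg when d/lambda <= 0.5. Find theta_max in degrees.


lambda/d - 1 = 1/0.69100 - 1 = 0.4471780
theta_max = asin(0.4471780) = 26.56 deg

26.56 deg
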